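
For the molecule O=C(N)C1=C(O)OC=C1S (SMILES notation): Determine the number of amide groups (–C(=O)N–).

The amide motif appears at heavy-atom position 2 in the SMILES.
Other groups present: 1 hydroxyl, 1 thiol.
Amide count: 1.

1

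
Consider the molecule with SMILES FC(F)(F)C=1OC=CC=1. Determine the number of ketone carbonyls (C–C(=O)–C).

Scan the SMILES for the ketone motif — none present.

0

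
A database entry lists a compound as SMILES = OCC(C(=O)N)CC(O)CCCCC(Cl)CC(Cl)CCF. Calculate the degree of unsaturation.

1

Molecular formula: C14H26Cl2FNO3.
DoU = (2C + 2 + N − H − X) / 2, where X is the halogen count and O/S are ignored.
    = (2·14 + 2 + 1 − 26 − 3) / 2 = 2 / 2 = 1.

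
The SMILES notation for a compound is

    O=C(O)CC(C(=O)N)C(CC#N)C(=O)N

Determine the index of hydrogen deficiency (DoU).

5

Degree of unsaturation = (number of rings) + (number of π bonds).
Ring closures in the SMILES: 0.
π bonds: 3 double bonds (each 1 DoU), 1 triple bond (each 2 DoU) → 5 DoU from unsaturation.
Total DoU = 0 + 5 = 5.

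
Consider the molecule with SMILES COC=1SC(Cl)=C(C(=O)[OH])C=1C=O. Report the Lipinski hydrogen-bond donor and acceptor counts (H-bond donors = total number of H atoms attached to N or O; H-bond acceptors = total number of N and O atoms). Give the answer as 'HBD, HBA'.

1, 4

Donors: find every N or O and count the H atoms it carries.
  atom 2 (O): bond orders sum to 2 → 0 H
  atom 9 (O): bond orders sum to 2 → 0 H
  atom 10 (O): bond orders sum to 1 → 1 H
  atom 13 (O): bond orders sum to 2 → 0 H
Lipinski HBD = 1.
Acceptors: N atoms = 0, O atoms = 4 → HBA = 4.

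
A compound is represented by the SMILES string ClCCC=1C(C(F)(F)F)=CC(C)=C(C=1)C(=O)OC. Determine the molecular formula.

C12H12ClF3O2

Walk through each heavy atom and fill implicit hydrogens from standard valence (C 4, N 3, O 2, S 2, halogen 1):
  atom 1: Cl (halogen, monovalent) → 0 H
  atom 2: C, bond orders sum to 2 (valence 4) → 2 H
  atom 3: C, bond orders sum to 2 (valence 4) → 2 H
  atom 4: C, bond orders sum to 4 (valence 4) → 0 H
  atom 5: C, bond orders sum to 4 (valence 4) → 0 H
  atom 6: C, bond orders sum to 4 (valence 4) → 0 H
  atom 7: F (halogen, monovalent) → 0 H
  atom 8: F (halogen, monovalent) → 0 H
  atom 9: F (halogen, monovalent) → 0 H
  atom 10: C, bond orders sum to 3 (valence 4) → 1 H
  atom 11: C, bond orders sum to 4 (valence 4) → 0 H
  atom 12: C, bond orders sum to 1 (valence 4) → 3 H
  atom 13: C, bond orders sum to 4 (valence 4) → 0 H
  atom 14: C, bond orders sum to 3 (valence 4) → 1 H
  atom 15: C, bond orders sum to 4 (valence 4) → 0 H
  atom 16: O, bond orders sum to 2 (valence 2) → 0 H
  atom 17: O, bond orders sum to 2 (valence 2) → 0 H
  atom 18: C, bond orders sum to 1 (valence 4) → 3 H
Totals → C:12, H:12, Cl:1, F:3, O:2.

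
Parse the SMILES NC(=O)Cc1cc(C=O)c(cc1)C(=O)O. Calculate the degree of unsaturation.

7

Molecular formula: C10H9NO4.
DoU = (2C + 2 + N − H − X) / 2, where X is the halogen count and O/S are ignored.
    = (2·10 + 2 + 1 − 9 − 0) / 2 = 14 / 2 = 7.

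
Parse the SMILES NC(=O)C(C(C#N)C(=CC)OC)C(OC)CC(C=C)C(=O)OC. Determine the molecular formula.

C16H24N2O5

Walk through each heavy atom and fill implicit hydrogens from standard valence (C 4, N 3, O 2, S 2, halogen 1):
  atom 1: N, bond orders sum to 1 (valence 3) → 2 H
  atom 2: C, bond orders sum to 4 (valence 4) → 0 H
  atom 3: O, bond orders sum to 2 (valence 2) → 0 H
  atom 4: C, bond orders sum to 3 (valence 4) → 1 H
  atom 5: C, bond orders sum to 3 (valence 4) → 1 H
  atom 6: C, bond orders sum to 4 (valence 4) → 0 H
  atom 7: N, bond orders sum to 3 (valence 3) → 0 H
  atom 8: C, bond orders sum to 4 (valence 4) → 0 H
  atom 9: C, bond orders sum to 3 (valence 4) → 1 H
  atom 10: C, bond orders sum to 1 (valence 4) → 3 H
  atom 11: O, bond orders sum to 2 (valence 2) → 0 H
  atom 12: C, bond orders sum to 1 (valence 4) → 3 H
  atom 13: C, bond orders sum to 3 (valence 4) → 1 H
  atom 14: O, bond orders sum to 2 (valence 2) → 0 H
  atom 15: C, bond orders sum to 1 (valence 4) → 3 H
  atom 16: C, bond orders sum to 2 (valence 4) → 2 H
  atom 17: C, bond orders sum to 3 (valence 4) → 1 H
  atom 18: C, bond orders sum to 3 (valence 4) → 1 H
  atom 19: C, bond orders sum to 2 (valence 4) → 2 H
  atom 20: C, bond orders sum to 4 (valence 4) → 0 H
  atom 21: O, bond orders sum to 2 (valence 2) → 0 H
  atom 22: O, bond orders sum to 2 (valence 2) → 0 H
  atom 23: C, bond orders sum to 1 (valence 4) → 3 H
Totals → C:16, H:24, N:2, O:5.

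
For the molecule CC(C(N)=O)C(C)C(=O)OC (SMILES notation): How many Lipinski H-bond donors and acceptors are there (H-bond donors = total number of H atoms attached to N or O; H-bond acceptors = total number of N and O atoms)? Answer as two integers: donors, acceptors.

2, 4

Donors: find every N or O and count the H atoms it carries.
  atom 4 (N): bond orders sum to 1 → 2 H
  atom 5 (O): bond orders sum to 2 → 0 H
  atom 9 (O): bond orders sum to 2 → 0 H
  atom 10 (O): bond orders sum to 2 → 0 H
Lipinski HBD = 2.
Acceptors: N atoms = 1, O atoms = 3 → HBA = 4.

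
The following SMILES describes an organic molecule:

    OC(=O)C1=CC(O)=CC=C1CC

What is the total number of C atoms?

Count every carbon token in the SMILES (each C, including those in ring-closure positions and inside branches).
Carbon count: 9.

9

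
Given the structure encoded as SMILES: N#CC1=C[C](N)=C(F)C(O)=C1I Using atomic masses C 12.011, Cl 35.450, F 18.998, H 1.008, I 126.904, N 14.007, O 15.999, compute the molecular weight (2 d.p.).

First, the molecular formula is C7H4FIN2O (counting implicit H from valence).
  C: 7 × 12.011 = 84.077
  F: 1 × 18.998 = 18.998
  H: 4 × 1.008 = 4.032
  I: 1 × 126.904 = 126.904
  N: 2 × 14.007 = 28.014
  O: 1 × 15.999 = 15.999
Sum: 7×12.011 + 1×18.998 + 4×1.008 + 1×126.904 + 2×14.007 + 1×15.999 = 278.024 → 278.02 g/mol.

278.02 g/mol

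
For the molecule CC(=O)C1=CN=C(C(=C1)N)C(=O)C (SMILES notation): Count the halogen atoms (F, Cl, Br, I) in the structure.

Scan the SMILES for the halogen motif — none present.
Groups that are present: 2 ketone, 1 primary amine.

0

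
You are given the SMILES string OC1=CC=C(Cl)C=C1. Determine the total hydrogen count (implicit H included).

5

Walk through each heavy atom and fill implicit hydrogens from standard valence (C 4, N 3, O 2, S 2, halogen 1):
  atom 1: O, bond orders sum to 1 (valence 2) → 1 H
  atom 2: C, bond orders sum to 4 (valence 4) → 0 H
  atom 3: C, bond orders sum to 3 (valence 4) → 1 H
  atom 4: C, bond orders sum to 3 (valence 4) → 1 H
  atom 5: C, bond orders sum to 4 (valence 4) → 0 H
  atom 6: Cl (halogen, monovalent) → 0 H
  atom 7: C, bond orders sum to 3 (valence 4) → 1 H
  atom 8: C, bond orders sum to 3 (valence 4) → 1 H
Total hydrogens: 5.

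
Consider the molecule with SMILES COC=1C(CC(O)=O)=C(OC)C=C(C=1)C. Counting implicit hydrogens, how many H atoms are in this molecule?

14

Walk through each heavy atom and fill implicit hydrogens from standard valence (C 4, N 3, O 2, S 2, halogen 1):
  atom 1: C, bond orders sum to 1 (valence 4) → 3 H
  atom 2: O, bond orders sum to 2 (valence 2) → 0 H
  atom 3: C, bond orders sum to 4 (valence 4) → 0 H
  atom 4: C, bond orders sum to 4 (valence 4) → 0 H
  atom 5: C, bond orders sum to 2 (valence 4) → 2 H
  atom 6: C, bond orders sum to 4 (valence 4) → 0 H
  atom 7: O, bond orders sum to 1 (valence 2) → 1 H
  atom 8: O, bond orders sum to 2 (valence 2) → 0 H
  atom 9: C, bond orders sum to 4 (valence 4) → 0 H
  atom 10: O, bond orders sum to 2 (valence 2) → 0 H
  atom 11: C, bond orders sum to 1 (valence 4) → 3 H
  atom 12: C, bond orders sum to 3 (valence 4) → 1 H
  atom 13: C, bond orders sum to 4 (valence 4) → 0 H
  atom 14: C, bond orders sum to 3 (valence 4) → 1 H
  atom 15: C, bond orders sum to 1 (valence 4) → 3 H
Total hydrogens: 14.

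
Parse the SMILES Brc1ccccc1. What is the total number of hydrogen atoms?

Walk through each heavy atom and fill implicit hydrogens from standard valence (C 4, N 3, O 2, S 2, halogen 1); for lowercase aromatic atoms, an aromatic c carries 1 H when it has two neighbours and 0 H with three, and aromatic n carries 0 H:
  atom 1: Br (halogen, monovalent) → 0 H
  atom 2: aromatic c, 3 neighbours → 0 H
  atom 3: aromatic c, 2 neighbours → 1 H
  atom 4: aromatic c, 2 neighbours → 1 H
  atom 5: aromatic c, 2 neighbours → 1 H
  atom 6: aromatic c, 2 neighbours → 1 H
  atom 7: aromatic c, 2 neighbours → 1 H
Total hydrogens: 5.

5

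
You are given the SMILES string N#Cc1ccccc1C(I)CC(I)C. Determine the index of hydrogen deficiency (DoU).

6

Molecular formula: C11H11I2N.
DoU = (2C + 2 + N − H − X) / 2, where X is the halogen count and O/S are ignored.
    = (2·11 + 2 + 1 − 11 − 2) / 2 = 12 / 2 = 6.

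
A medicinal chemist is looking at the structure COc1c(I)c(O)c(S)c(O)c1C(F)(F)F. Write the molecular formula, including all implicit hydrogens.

Walk through each heavy atom and fill implicit hydrogens from standard valence (C 4, N 3, O 2, S 2, halogen 1); for lowercase aromatic atoms, an aromatic c carries 1 H when it has two neighbours and 0 H with three, and aromatic n carries 0 H:
  atom 1: C, bond orders sum to 1 (valence 4) → 3 H
  atom 2: O, bond orders sum to 2 (valence 2) → 0 H
  atom 3: aromatic c, 3 neighbours → 0 H
  atom 4: aromatic c, 3 neighbours → 0 H
  atom 5: I (halogen, monovalent) → 0 H
  atom 6: aromatic c, 3 neighbours → 0 H
  atom 7: O, bond orders sum to 1 (valence 2) → 1 H
  atom 8: aromatic c, 3 neighbours → 0 H
  atom 9: S, bond orders sum to 1 (valence 2) → 1 H
  atom 10: aromatic c, 3 neighbours → 0 H
  atom 11: O, bond orders sum to 1 (valence 2) → 1 H
  atom 12: aromatic c, 3 neighbours → 0 H
  atom 13: C, bond orders sum to 4 (valence 4) → 0 H
  atom 14: F (halogen, monovalent) → 0 H
  atom 15: F (halogen, monovalent) → 0 H
  atom 16: F (halogen, monovalent) → 0 H
Totals → C:8, H:6, F:3, I:1, O:3, S:1.
In Hill order: C8H6F3IO3S.

C8H6F3IO3S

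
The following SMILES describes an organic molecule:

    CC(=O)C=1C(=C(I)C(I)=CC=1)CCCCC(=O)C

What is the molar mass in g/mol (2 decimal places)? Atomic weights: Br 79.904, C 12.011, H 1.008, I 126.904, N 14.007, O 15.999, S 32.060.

470.09 g/mol

First, the molecular formula is C14H16I2O2 (counting implicit H from valence).
  C: 14 × 12.011 = 168.154
  H: 16 × 1.008 = 16.128
  I: 2 × 126.904 = 253.808
  O: 2 × 15.999 = 31.998
Sum: 14×12.011 + 16×1.008 + 2×126.904 + 2×15.999 = 470.088 → 470.09 g/mol.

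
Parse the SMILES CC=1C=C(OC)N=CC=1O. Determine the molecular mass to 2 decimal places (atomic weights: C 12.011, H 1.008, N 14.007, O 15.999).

139.15 g/mol

First, the molecular formula is C7H9NO2 (counting implicit H from valence).
  C: 7 × 12.011 = 84.077
  H: 9 × 1.008 = 9.072
  N: 1 × 14.007 = 14.007
  O: 2 × 15.999 = 31.998
Sum: 7×12.011 + 9×1.008 + 1×14.007 + 2×15.999 = 139.154 → 139.15 g/mol.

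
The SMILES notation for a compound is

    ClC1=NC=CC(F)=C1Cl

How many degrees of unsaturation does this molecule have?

4

Molecular formula: C5H2Cl2FN.
DoU = (2C + 2 + N − H − X) / 2, where X is the halogen count and O/S are ignored.
    = (2·5 + 2 + 1 − 2 − 3) / 2 = 8 / 2 = 4.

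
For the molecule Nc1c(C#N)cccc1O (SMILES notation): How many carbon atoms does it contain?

7

Count every carbon token in the SMILES (each C, including those in ring-closure positions and inside branches).
Carbon count: 7.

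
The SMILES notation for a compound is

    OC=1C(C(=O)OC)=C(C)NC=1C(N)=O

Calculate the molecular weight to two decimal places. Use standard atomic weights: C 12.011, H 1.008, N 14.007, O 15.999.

198.18 g/mol

First, the molecular formula is C8H10N2O4 (counting implicit H from valence).
  C: 8 × 12.011 = 96.088
  H: 10 × 1.008 = 10.080
  N: 2 × 14.007 = 28.014
  O: 4 × 15.999 = 63.996
Sum: 8×12.011 + 10×1.008 + 2×14.007 + 4×15.999 = 198.178 → 198.18 g/mol.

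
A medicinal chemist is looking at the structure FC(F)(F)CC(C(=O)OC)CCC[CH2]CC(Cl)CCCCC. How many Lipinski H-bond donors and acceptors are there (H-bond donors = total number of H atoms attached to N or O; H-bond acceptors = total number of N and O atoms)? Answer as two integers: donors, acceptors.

Donors: find every N or O and count the H atoms it carries.
  atom 8 (O): bond orders sum to 2 → 0 H
  atom 9 (O): bond orders sum to 2 → 0 H
Lipinski HBD = 0.
Acceptors: N atoms = 0, O atoms = 2 → HBA = 2.

0, 2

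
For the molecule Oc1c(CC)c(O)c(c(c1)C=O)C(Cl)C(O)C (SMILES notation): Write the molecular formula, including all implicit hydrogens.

Walk through each heavy atom and fill implicit hydrogens from standard valence (C 4, N 3, O 2, S 2, halogen 1); for lowercase aromatic atoms, an aromatic c carries 1 H when it has two neighbours and 0 H with three, and aromatic n carries 0 H:
  atom 1: O, bond orders sum to 1 (valence 2) → 1 H
  atom 2: aromatic c, 3 neighbours → 0 H
  atom 3: aromatic c, 3 neighbours → 0 H
  atom 4: C, bond orders sum to 2 (valence 4) → 2 H
  atom 5: C, bond orders sum to 1 (valence 4) → 3 H
  atom 6: aromatic c, 3 neighbours → 0 H
  atom 7: O, bond orders sum to 1 (valence 2) → 1 H
  atom 8: aromatic c, 3 neighbours → 0 H
  atom 9: aromatic c, 3 neighbours → 0 H
  atom 10: aromatic c, 2 neighbours → 1 H
  atom 11: C, bond orders sum to 3 (valence 4) → 1 H
  atom 12: O, bond orders sum to 2 (valence 2) → 0 H
  atom 13: C, bond orders sum to 3 (valence 4) → 1 H
  atom 14: Cl (halogen, monovalent) → 0 H
  atom 15: C, bond orders sum to 3 (valence 4) → 1 H
  atom 16: O, bond orders sum to 1 (valence 2) → 1 H
  atom 17: C, bond orders sum to 1 (valence 4) → 3 H
Totals → C:12, H:15, Cl:1, O:4.
In Hill order: C12H15ClO4.

C12H15ClO4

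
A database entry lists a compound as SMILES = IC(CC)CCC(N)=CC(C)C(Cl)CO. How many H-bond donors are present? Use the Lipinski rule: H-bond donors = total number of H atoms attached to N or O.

Donors: find every N or O and count the H atoms it carries.
  atom 8 (N): bond orders sum to 1 → 2 H
  atom 15 (O): bond orders sum to 1 → 1 H
Lipinski HBD = 3.

3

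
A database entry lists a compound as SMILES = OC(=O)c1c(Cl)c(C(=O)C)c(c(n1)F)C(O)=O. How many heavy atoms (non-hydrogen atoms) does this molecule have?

Every atom symbol written in the SMILES (organic subset) is one heavy atom; implicit H are not written.
Heavy atoms by element → C:9, Cl:1, F:1, N:1, O:5.
Total: 17.

17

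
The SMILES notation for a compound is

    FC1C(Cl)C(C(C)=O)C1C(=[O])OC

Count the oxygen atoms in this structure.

Scan the SMILES for O atoms (remember two-letter symbols like Cl and Br are single atoms).
Oxygen count: 3.

3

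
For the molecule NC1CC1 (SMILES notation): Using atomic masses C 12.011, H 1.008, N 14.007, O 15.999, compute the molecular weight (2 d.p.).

57.10 g/mol

First, the molecular formula is C3H7N (counting implicit H from valence).
  C: 3 × 12.011 = 36.033
  H: 7 × 1.008 = 7.056
  N: 1 × 14.007 = 14.007
Sum: 3×12.011 + 7×1.008 + 1×14.007 = 57.096 → 57.10 g/mol.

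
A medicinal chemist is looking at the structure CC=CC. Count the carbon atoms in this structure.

4

Count every carbon token in the SMILES (each C, including those in ring-closure positions and inside branches).
Carbon count: 4.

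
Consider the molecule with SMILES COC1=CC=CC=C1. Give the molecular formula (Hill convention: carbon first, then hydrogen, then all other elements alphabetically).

Walk through each heavy atom and fill implicit hydrogens from standard valence (C 4, N 3, O 2, S 2, halogen 1):
  atom 1: C, bond orders sum to 1 (valence 4) → 3 H
  atom 2: O, bond orders sum to 2 (valence 2) → 0 H
  atom 3: C, bond orders sum to 4 (valence 4) → 0 H
  atom 4: C, bond orders sum to 3 (valence 4) → 1 H
  atom 5: C, bond orders sum to 3 (valence 4) → 1 H
  atom 6: C, bond orders sum to 3 (valence 4) → 1 H
  atom 7: C, bond orders sum to 3 (valence 4) → 1 H
  atom 8: C, bond orders sum to 3 (valence 4) → 1 H
Totals → C:7, H:8, O:1.
In Hill order: C7H8O.

C7H8O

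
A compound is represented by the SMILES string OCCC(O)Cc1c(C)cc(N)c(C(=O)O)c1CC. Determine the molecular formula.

C14H21NO4

Walk through each heavy atom and fill implicit hydrogens from standard valence (C 4, N 3, O 2, S 2, halogen 1); for lowercase aromatic atoms, an aromatic c carries 1 H when it has two neighbours and 0 H with three, and aromatic n carries 0 H:
  atom 1: O, bond orders sum to 1 (valence 2) → 1 H
  atom 2: C, bond orders sum to 2 (valence 4) → 2 H
  atom 3: C, bond orders sum to 2 (valence 4) → 2 H
  atom 4: C, bond orders sum to 3 (valence 4) → 1 H
  atom 5: O, bond orders sum to 1 (valence 2) → 1 H
  atom 6: C, bond orders sum to 2 (valence 4) → 2 H
  atom 7: aromatic c, 3 neighbours → 0 H
  atom 8: aromatic c, 3 neighbours → 0 H
  atom 9: C, bond orders sum to 1 (valence 4) → 3 H
  atom 10: aromatic c, 2 neighbours → 1 H
  atom 11: aromatic c, 3 neighbours → 0 H
  atom 12: N, bond orders sum to 1 (valence 3) → 2 H
  atom 13: aromatic c, 3 neighbours → 0 H
  atom 14: C, bond orders sum to 4 (valence 4) → 0 H
  atom 15: O, bond orders sum to 2 (valence 2) → 0 H
  atom 16: O, bond orders sum to 1 (valence 2) → 1 H
  atom 17: aromatic c, 3 neighbours → 0 H
  atom 18: C, bond orders sum to 2 (valence 4) → 2 H
  atom 19: C, bond orders sum to 1 (valence 4) → 3 H
Totals → C:14, H:21, N:1, O:4.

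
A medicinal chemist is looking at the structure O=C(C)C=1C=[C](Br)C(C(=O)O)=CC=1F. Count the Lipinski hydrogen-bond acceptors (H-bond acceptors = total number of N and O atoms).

3

N atoms: 0; O atoms: 3.
Lipinski HBA = 0 + 3 = 3.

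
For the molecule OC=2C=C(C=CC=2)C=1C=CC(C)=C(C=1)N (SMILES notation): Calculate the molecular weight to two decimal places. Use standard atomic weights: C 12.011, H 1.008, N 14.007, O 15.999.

First, the molecular formula is C13H13NO (counting implicit H from valence).
  C: 13 × 12.011 = 156.143
  H: 13 × 1.008 = 13.104
  N: 1 × 14.007 = 14.007
  O: 1 × 15.999 = 15.999
Sum: 13×12.011 + 13×1.008 + 1×14.007 + 1×15.999 = 199.253 → 199.25 g/mol.

199.25 g/mol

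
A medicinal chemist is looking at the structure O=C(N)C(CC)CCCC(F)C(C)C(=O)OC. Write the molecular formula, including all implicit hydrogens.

C12H22FNO3

Walk through each heavy atom and fill implicit hydrogens from standard valence (C 4, N 3, O 2, S 2, halogen 1):
  atom 1: O, bond orders sum to 2 (valence 2) → 0 H
  atom 2: C, bond orders sum to 4 (valence 4) → 0 H
  atom 3: N, bond orders sum to 1 (valence 3) → 2 H
  atom 4: C, bond orders sum to 3 (valence 4) → 1 H
  atom 5: C, bond orders sum to 2 (valence 4) → 2 H
  atom 6: C, bond orders sum to 1 (valence 4) → 3 H
  atom 7: C, bond orders sum to 2 (valence 4) → 2 H
  atom 8: C, bond orders sum to 2 (valence 4) → 2 H
  atom 9: C, bond orders sum to 2 (valence 4) → 2 H
  atom 10: C, bond orders sum to 3 (valence 4) → 1 H
  atom 11: F (halogen, monovalent) → 0 H
  atom 12: C, bond orders sum to 3 (valence 4) → 1 H
  atom 13: C, bond orders sum to 1 (valence 4) → 3 H
  atom 14: C, bond orders sum to 4 (valence 4) → 0 H
  atom 15: O, bond orders sum to 2 (valence 2) → 0 H
  atom 16: O, bond orders sum to 2 (valence 2) → 0 H
  atom 17: C, bond orders sum to 1 (valence 4) → 3 H
Totals → C:12, H:22, F:1, N:1, O:3.
In Hill order: C12H22FNO3.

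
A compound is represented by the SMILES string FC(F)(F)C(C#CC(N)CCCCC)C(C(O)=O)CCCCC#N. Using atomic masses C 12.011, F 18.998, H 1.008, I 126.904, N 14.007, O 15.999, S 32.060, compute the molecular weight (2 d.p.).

346.39 g/mol

First, the molecular formula is C17H25F3N2O2 (counting implicit H from valence).
  C: 17 × 12.011 = 204.187
  F: 3 × 18.998 = 56.994
  H: 25 × 1.008 = 25.200
  N: 2 × 14.007 = 28.014
  O: 2 × 15.999 = 31.998
Sum: 17×12.011 + 3×18.998 + 25×1.008 + 2×14.007 + 2×15.999 = 346.393 → 346.39 g/mol.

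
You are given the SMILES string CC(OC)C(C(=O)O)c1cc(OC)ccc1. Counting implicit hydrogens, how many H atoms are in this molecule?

Walk through each heavy atom and fill implicit hydrogens from standard valence (C 4, N 3, O 2, S 2, halogen 1); for lowercase aromatic atoms, an aromatic c carries 1 H when it has two neighbours and 0 H with three, and aromatic n carries 0 H:
  atom 1: C, bond orders sum to 1 (valence 4) → 3 H
  atom 2: C, bond orders sum to 3 (valence 4) → 1 H
  atom 3: O, bond orders sum to 2 (valence 2) → 0 H
  atom 4: C, bond orders sum to 1 (valence 4) → 3 H
  atom 5: C, bond orders sum to 3 (valence 4) → 1 H
  atom 6: C, bond orders sum to 4 (valence 4) → 0 H
  atom 7: O, bond orders sum to 2 (valence 2) → 0 H
  atom 8: O, bond orders sum to 1 (valence 2) → 1 H
  atom 9: aromatic c, 3 neighbours → 0 H
  atom 10: aromatic c, 2 neighbours → 1 H
  atom 11: aromatic c, 3 neighbours → 0 H
  atom 12: O, bond orders sum to 2 (valence 2) → 0 H
  atom 13: C, bond orders sum to 1 (valence 4) → 3 H
  atom 14: aromatic c, 2 neighbours → 1 H
  atom 15: aromatic c, 2 neighbours → 1 H
  atom 16: aromatic c, 2 neighbours → 1 H
Total hydrogens: 16.

16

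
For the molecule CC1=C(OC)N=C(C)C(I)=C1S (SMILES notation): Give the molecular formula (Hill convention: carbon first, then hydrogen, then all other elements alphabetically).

C8H10INOS

Walk through each heavy atom and fill implicit hydrogens from standard valence (C 4, N 3, O 2, S 2, halogen 1):
  atom 1: C, bond orders sum to 1 (valence 4) → 3 H
  atom 2: C, bond orders sum to 4 (valence 4) → 0 H
  atom 3: C, bond orders sum to 4 (valence 4) → 0 H
  atom 4: O, bond orders sum to 2 (valence 2) → 0 H
  atom 5: C, bond orders sum to 1 (valence 4) → 3 H
  atom 6: N, bond orders sum to 3 (valence 3) → 0 H
  atom 7: C, bond orders sum to 4 (valence 4) → 0 H
  atom 8: C, bond orders sum to 1 (valence 4) → 3 H
  atom 9: C, bond orders sum to 4 (valence 4) → 0 H
  atom 10: I (halogen, monovalent) → 0 H
  atom 11: C, bond orders sum to 4 (valence 4) → 0 H
  atom 12: S, bond orders sum to 1 (valence 2) → 1 H
Totals → C:8, H:10, I:1, N:1, O:1, S:1.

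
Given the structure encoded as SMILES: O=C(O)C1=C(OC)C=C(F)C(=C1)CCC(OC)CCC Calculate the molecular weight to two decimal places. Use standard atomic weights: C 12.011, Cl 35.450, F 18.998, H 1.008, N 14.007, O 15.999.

284.33 g/mol

First, the molecular formula is C15H21FO4 (counting implicit H from valence).
  C: 15 × 12.011 = 180.165
  F: 1 × 18.998 = 18.998
  H: 21 × 1.008 = 21.168
  O: 4 × 15.999 = 63.996
Sum: 15×12.011 + 1×18.998 + 21×1.008 + 4×15.999 = 284.327 → 284.33 g/mol.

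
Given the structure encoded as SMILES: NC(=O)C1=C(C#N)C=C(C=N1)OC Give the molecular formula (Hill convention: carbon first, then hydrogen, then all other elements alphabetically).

Walk through each heavy atom and fill implicit hydrogens from standard valence (C 4, N 3, O 2, S 2, halogen 1):
  atom 1: N, bond orders sum to 1 (valence 3) → 2 H
  atom 2: C, bond orders sum to 4 (valence 4) → 0 H
  atom 3: O, bond orders sum to 2 (valence 2) → 0 H
  atom 4: C, bond orders sum to 4 (valence 4) → 0 H
  atom 5: C, bond orders sum to 4 (valence 4) → 0 H
  atom 6: C, bond orders sum to 4 (valence 4) → 0 H
  atom 7: N, bond orders sum to 3 (valence 3) → 0 H
  atom 8: C, bond orders sum to 3 (valence 4) → 1 H
  atom 9: C, bond orders sum to 4 (valence 4) → 0 H
  atom 10: C, bond orders sum to 3 (valence 4) → 1 H
  atom 11: N, bond orders sum to 3 (valence 3) → 0 H
  atom 12: O, bond orders sum to 2 (valence 2) → 0 H
  atom 13: C, bond orders sum to 1 (valence 4) → 3 H
Totals → C:8, H:7, N:3, O:2.

C8H7N3O2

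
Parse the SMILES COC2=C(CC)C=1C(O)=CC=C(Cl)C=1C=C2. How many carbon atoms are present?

13

Count every carbon token in the SMILES (each C, including those in ring-closure positions and inside branches).
Carbon count: 13.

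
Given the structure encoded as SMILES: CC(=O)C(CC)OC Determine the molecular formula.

C6H12O2

Walk through each heavy atom and fill implicit hydrogens from standard valence (C 4, N 3, O 2, S 2, halogen 1):
  atom 1: C, bond orders sum to 1 (valence 4) → 3 H
  atom 2: C, bond orders sum to 4 (valence 4) → 0 H
  atom 3: O, bond orders sum to 2 (valence 2) → 0 H
  atom 4: C, bond orders sum to 3 (valence 4) → 1 H
  atom 5: C, bond orders sum to 2 (valence 4) → 2 H
  atom 6: C, bond orders sum to 1 (valence 4) → 3 H
  atom 7: O, bond orders sum to 2 (valence 2) → 0 H
  atom 8: C, bond orders sum to 1 (valence 4) → 3 H
Totals → C:6, H:12, O:2.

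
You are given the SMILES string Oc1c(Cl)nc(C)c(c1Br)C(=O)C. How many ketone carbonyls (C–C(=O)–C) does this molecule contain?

The ketone motif appears at heavy-atom position 11 in the SMILES.
Other groups present: 1 hydroxyl.
Ketone count: 1.

1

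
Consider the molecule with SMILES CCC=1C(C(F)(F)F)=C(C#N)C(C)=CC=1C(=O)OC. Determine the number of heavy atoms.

Every atom symbol written in the SMILES (organic subset) is one heavy atom; implicit H are not written.
Heavy atoms by element → C:13, F:3, N:1, O:2.
Total: 19.

19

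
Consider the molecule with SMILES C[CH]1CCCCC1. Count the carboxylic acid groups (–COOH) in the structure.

0

Scan the SMILES for the carboxylic acid motif — none present.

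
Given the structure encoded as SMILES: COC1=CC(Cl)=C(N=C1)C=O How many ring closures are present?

1

In SMILES, each pair of matching ring-closure digits denotes one ring-closing bond; the number of such bonds equals the number of independent rings.
Ring-closure bonds here: 1.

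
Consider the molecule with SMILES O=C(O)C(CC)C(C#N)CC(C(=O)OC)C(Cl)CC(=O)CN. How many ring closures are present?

In SMILES, each pair of matching ring-closure digits denotes one ring-closing bond; the number of such bonds equals the number of independent rings.
Ring-closure bonds here: 0.

0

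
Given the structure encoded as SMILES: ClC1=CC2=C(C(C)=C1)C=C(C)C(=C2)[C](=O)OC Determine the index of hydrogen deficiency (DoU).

Degree of unsaturation = (number of rings) + (number of π bonds).
Ring closures in the SMILES: 2.
π bonds: 6 double bonds (each 1 DoU) → 6 DoU from unsaturation.
Total DoU = 2 + 6 = 8.

8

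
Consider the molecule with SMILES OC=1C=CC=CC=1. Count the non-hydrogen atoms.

7

Every atom symbol written in the SMILES (organic subset) is one heavy atom; implicit H are not written.
Heavy atoms by element → C:6, O:1.
Total: 7.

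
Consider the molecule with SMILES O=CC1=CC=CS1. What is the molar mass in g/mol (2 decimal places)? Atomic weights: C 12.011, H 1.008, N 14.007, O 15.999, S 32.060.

112.15 g/mol

First, the molecular formula is C5H4OS (counting implicit H from valence).
  C: 5 × 12.011 = 60.055
  H: 4 × 1.008 = 4.032
  O: 1 × 15.999 = 15.999
  S: 1 × 32.060 = 32.060
Sum: 5×12.011 + 4×1.008 + 1×15.999 + 1×32.060 = 112.146 → 112.15 g/mol.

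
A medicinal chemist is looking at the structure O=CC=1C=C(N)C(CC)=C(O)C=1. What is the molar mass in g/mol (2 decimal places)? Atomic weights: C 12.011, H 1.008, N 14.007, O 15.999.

165.19 g/mol

First, the molecular formula is C9H11NO2 (counting implicit H from valence).
  C: 9 × 12.011 = 108.099
  H: 11 × 1.008 = 11.088
  N: 1 × 14.007 = 14.007
  O: 2 × 15.999 = 31.998
Sum: 9×12.011 + 11×1.008 + 1×14.007 + 2×15.999 = 165.192 → 165.19 g/mol.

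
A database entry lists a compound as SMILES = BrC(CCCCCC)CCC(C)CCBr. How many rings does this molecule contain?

0

In SMILES, each pair of matching ring-closure digits denotes one ring-closing bond; the number of such bonds equals the number of independent rings.
Ring-closure bonds here: 0.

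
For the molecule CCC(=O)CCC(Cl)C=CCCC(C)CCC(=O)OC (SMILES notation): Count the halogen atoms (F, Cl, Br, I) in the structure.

1

Halogen atoms appear at heavy-atom position 8 (1×Cl).
Other groups present: 1 alkene, 1 ester, 1 ketone.
Halogen count: 1.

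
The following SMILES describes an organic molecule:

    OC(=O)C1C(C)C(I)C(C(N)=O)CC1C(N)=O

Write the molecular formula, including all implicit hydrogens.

Walk through each heavy atom and fill implicit hydrogens from standard valence (C 4, N 3, O 2, S 2, halogen 1):
  atom 1: O, bond orders sum to 1 (valence 2) → 1 H
  atom 2: C, bond orders sum to 4 (valence 4) → 0 H
  atom 3: O, bond orders sum to 2 (valence 2) → 0 H
  atom 4: C, bond orders sum to 3 (valence 4) → 1 H
  atom 5: C, bond orders sum to 3 (valence 4) → 1 H
  atom 6: C, bond orders sum to 1 (valence 4) → 3 H
  atom 7: C, bond orders sum to 3 (valence 4) → 1 H
  atom 8: I (halogen, monovalent) → 0 H
  atom 9: C, bond orders sum to 3 (valence 4) → 1 H
  atom 10: C, bond orders sum to 4 (valence 4) → 0 H
  atom 11: N, bond orders sum to 1 (valence 3) → 2 H
  atom 12: O, bond orders sum to 2 (valence 2) → 0 H
  atom 13: C, bond orders sum to 2 (valence 4) → 2 H
  atom 14: C, bond orders sum to 3 (valence 4) → 1 H
  atom 15: C, bond orders sum to 4 (valence 4) → 0 H
  atom 16: N, bond orders sum to 1 (valence 3) → 2 H
  atom 17: O, bond orders sum to 2 (valence 2) → 0 H
Totals → C:10, H:15, I:1, N:2, O:4.

C10H15IN2O4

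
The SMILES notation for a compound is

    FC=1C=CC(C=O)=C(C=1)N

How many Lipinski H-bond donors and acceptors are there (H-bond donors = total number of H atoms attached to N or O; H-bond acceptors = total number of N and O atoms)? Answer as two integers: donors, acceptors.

2, 2

Donors: find every N or O and count the H atoms it carries.
  atom 7 (O): bond orders sum to 2 → 0 H
  atom 10 (N): bond orders sum to 1 → 2 H
Lipinski HBD = 2.
Acceptors: N atoms = 1, O atoms = 1 → HBA = 2.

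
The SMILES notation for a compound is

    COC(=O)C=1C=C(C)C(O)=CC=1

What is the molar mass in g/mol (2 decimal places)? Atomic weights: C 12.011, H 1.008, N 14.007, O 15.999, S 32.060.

First, the molecular formula is C9H10O3 (counting implicit H from valence).
  C: 9 × 12.011 = 108.099
  H: 10 × 1.008 = 10.080
  O: 3 × 15.999 = 47.997
Sum: 9×12.011 + 10×1.008 + 3×15.999 = 166.176 → 166.18 g/mol.

166.18 g/mol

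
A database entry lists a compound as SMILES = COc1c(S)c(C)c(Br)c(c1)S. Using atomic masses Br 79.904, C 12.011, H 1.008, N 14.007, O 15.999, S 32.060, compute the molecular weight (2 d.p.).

First, the molecular formula is C8H9BrOS2 (counting implicit H from valence).
  Br: 1 × 79.904 = 79.904
  C: 8 × 12.011 = 96.088
  H: 9 × 1.008 = 9.072
  O: 1 × 15.999 = 15.999
  S: 2 × 32.060 = 64.120
Sum: 1×79.904 + 8×12.011 + 9×1.008 + 1×15.999 + 2×32.060 = 265.183 → 265.18 g/mol.

265.18 g/mol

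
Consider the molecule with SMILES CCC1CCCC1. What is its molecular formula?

C7H14

Walk through each heavy atom and fill implicit hydrogens from standard valence (C 4, N 3, O 2, S 2, halogen 1):
  atom 1: C, bond orders sum to 1 (valence 4) → 3 H
  atom 2: C, bond orders sum to 2 (valence 4) → 2 H
  atom 3: C, bond orders sum to 3 (valence 4) → 1 H
  atom 4: C, bond orders sum to 2 (valence 4) → 2 H
  atom 5: C, bond orders sum to 2 (valence 4) → 2 H
  atom 6: C, bond orders sum to 2 (valence 4) → 2 H
  atom 7: C, bond orders sum to 2 (valence 4) → 2 H
Totals → C:7, H:14.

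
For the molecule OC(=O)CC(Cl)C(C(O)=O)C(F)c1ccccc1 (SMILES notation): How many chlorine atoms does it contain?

1

Scan the SMILES for Cl atoms (remember two-letter symbols like Cl and Br are single atoms).
Chlorine count: 1.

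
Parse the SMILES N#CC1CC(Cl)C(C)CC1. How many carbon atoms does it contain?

8

Count every carbon token in the SMILES (each C, including those in ring-closure positions and inside branches).
Carbon count: 8.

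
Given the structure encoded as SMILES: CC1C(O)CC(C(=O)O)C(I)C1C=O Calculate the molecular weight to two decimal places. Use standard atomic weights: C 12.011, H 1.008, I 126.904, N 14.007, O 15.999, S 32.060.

312.10 g/mol

First, the molecular formula is C9H13IO4 (counting implicit H from valence).
  C: 9 × 12.011 = 108.099
  H: 13 × 1.008 = 13.104
  I: 1 × 126.904 = 126.904
  O: 4 × 15.999 = 63.996
Sum: 9×12.011 + 13×1.008 + 1×126.904 + 4×15.999 = 312.103 → 312.10 g/mol.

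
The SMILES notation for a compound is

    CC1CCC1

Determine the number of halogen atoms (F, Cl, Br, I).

Scan the SMILES for the halogen motif — none present.

0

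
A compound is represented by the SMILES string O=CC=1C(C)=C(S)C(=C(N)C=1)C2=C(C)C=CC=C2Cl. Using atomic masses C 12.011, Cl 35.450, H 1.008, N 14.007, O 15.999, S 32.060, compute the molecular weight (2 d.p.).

First, the molecular formula is C15H14ClNOS (counting implicit H from valence).
  C: 15 × 12.011 = 180.165
  Cl: 1 × 35.450 = 35.450
  H: 14 × 1.008 = 14.112
  N: 1 × 14.007 = 14.007
  O: 1 × 15.999 = 15.999
  S: 1 × 32.060 = 32.060
Sum: 15×12.011 + 1×35.450 + 14×1.008 + 1×14.007 + 1×15.999 + 1×32.060 = 291.793 → 291.79 g/mol.

291.79 g/mol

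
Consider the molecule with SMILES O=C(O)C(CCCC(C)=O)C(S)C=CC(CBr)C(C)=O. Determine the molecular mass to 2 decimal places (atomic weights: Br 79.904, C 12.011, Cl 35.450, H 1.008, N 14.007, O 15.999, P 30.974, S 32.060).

First, the molecular formula is C14H21BrO4S (counting implicit H from valence).
  Br: 1 × 79.904 = 79.904
  C: 14 × 12.011 = 168.154
  H: 21 × 1.008 = 21.168
  O: 4 × 15.999 = 63.996
  S: 1 × 32.060 = 32.060
Sum: 1×79.904 + 14×12.011 + 21×1.008 + 4×15.999 + 1×32.060 = 365.282 → 365.28 g/mol.

365.28 g/mol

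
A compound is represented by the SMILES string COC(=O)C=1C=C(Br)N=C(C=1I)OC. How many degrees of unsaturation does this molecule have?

Degree of unsaturation = (number of rings) + (number of π bonds).
Ring closures in the SMILES: 1.
π bonds: 4 double bonds (each 1 DoU) → 4 DoU from unsaturation.
Total DoU = 1 + 4 = 5.

5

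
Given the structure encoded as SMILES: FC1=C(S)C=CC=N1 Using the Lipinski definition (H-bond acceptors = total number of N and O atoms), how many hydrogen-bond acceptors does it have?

N atoms: 1; O atoms: 0.
Lipinski HBA = 1 + 0 = 1.

1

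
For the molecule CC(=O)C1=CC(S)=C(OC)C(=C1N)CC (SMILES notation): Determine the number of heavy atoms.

Every atom symbol written in the SMILES (organic subset) is one heavy atom; implicit H are not written.
Heavy atoms by element → C:11, N:1, O:2, S:1.
Total: 15.

15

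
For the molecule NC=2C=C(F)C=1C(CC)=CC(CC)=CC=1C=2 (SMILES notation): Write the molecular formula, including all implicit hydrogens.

C14H16FN

Walk through each heavy atom and fill implicit hydrogens from standard valence (C 4, N 3, O 2, S 2, halogen 1):
  atom 1: N, bond orders sum to 1 (valence 3) → 2 H
  atom 2: C, bond orders sum to 4 (valence 4) → 0 H
  atom 3: C, bond orders sum to 3 (valence 4) → 1 H
  atom 4: C, bond orders sum to 4 (valence 4) → 0 H
  atom 5: F (halogen, monovalent) → 0 H
  atom 6: C, bond orders sum to 4 (valence 4) → 0 H
  atom 7: C, bond orders sum to 4 (valence 4) → 0 H
  atom 8: C, bond orders sum to 2 (valence 4) → 2 H
  atom 9: C, bond orders sum to 1 (valence 4) → 3 H
  atom 10: C, bond orders sum to 3 (valence 4) → 1 H
  atom 11: C, bond orders sum to 4 (valence 4) → 0 H
  atom 12: C, bond orders sum to 2 (valence 4) → 2 H
  atom 13: C, bond orders sum to 1 (valence 4) → 3 H
  atom 14: C, bond orders sum to 3 (valence 4) → 1 H
  atom 15: C, bond orders sum to 4 (valence 4) → 0 H
  atom 16: C, bond orders sum to 3 (valence 4) → 1 H
Totals → C:14, H:16, F:1, N:1.
In Hill order: C14H16FN.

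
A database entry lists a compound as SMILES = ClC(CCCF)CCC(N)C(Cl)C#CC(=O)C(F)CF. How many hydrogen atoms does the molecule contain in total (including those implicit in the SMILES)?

Walk through each heavy atom and fill implicit hydrogens from standard valence (C 4, N 3, O 2, S 2, halogen 1):
  atom 1: Cl (halogen, monovalent) → 0 H
  atom 2: C, bond orders sum to 3 (valence 4) → 1 H
  atom 3: C, bond orders sum to 2 (valence 4) → 2 H
  atom 4: C, bond orders sum to 2 (valence 4) → 2 H
  atom 5: C, bond orders sum to 2 (valence 4) → 2 H
  atom 6: F (halogen, monovalent) → 0 H
  atom 7: C, bond orders sum to 2 (valence 4) → 2 H
  atom 8: C, bond orders sum to 2 (valence 4) → 2 H
  atom 9: C, bond orders sum to 3 (valence 4) → 1 H
  atom 10: N, bond orders sum to 1 (valence 3) → 2 H
  atom 11: C, bond orders sum to 3 (valence 4) → 1 H
  atom 12: Cl (halogen, monovalent) → 0 H
  atom 13: C, bond orders sum to 4 (valence 4) → 0 H
  atom 14: C, bond orders sum to 4 (valence 4) → 0 H
  atom 15: C, bond orders sum to 4 (valence 4) → 0 H
  atom 16: O, bond orders sum to 2 (valence 2) → 0 H
  atom 17: C, bond orders sum to 3 (valence 4) → 1 H
  atom 18: F (halogen, monovalent) → 0 H
  atom 19: C, bond orders sum to 2 (valence 4) → 2 H
  atom 20: F (halogen, monovalent) → 0 H
Total hydrogens: 18.

18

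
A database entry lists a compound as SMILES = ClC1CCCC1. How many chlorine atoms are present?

Scan the SMILES for Cl atoms (remember two-letter symbols like Cl and Br are single atoms).
Chlorine count: 1.

1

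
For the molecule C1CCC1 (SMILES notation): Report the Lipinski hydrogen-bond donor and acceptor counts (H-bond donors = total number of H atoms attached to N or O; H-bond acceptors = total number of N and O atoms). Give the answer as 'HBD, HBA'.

Donors: find every N or O and count the H atoms it carries.
  (no N or O atoms present)
Lipinski HBD = 0.
Acceptors: N atoms = 0, O atoms = 0 → HBA = 0.

0, 0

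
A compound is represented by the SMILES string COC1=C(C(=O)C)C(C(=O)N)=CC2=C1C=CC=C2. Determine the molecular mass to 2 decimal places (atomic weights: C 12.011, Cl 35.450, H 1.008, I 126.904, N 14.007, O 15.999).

243.26 g/mol

First, the molecular formula is C14H13NO3 (counting implicit H from valence).
  C: 14 × 12.011 = 168.154
  H: 13 × 1.008 = 13.104
  N: 1 × 14.007 = 14.007
  O: 3 × 15.999 = 47.997
Sum: 14×12.011 + 13×1.008 + 1×14.007 + 3×15.999 = 243.262 → 243.26 g/mol.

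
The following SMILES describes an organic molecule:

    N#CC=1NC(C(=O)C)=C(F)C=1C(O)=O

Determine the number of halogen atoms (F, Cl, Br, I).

Halogen atoms appear at heavy-atom position 10 (1×F).
Other groups present: 1 carboxylic acid, 1 ketone, 1 nitrile.
Halogen count: 1.

1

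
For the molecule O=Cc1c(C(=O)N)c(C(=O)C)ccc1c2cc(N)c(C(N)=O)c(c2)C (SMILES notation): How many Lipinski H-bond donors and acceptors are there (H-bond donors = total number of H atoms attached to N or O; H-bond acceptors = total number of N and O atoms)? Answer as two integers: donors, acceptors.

Donors: find every N or O and count the H atoms it carries.
  atom 1 (O): bond orders sum to 2 → 0 H
  atom 6 (O): bond orders sum to 2 → 0 H
  atom 7 (N): bond orders sum to 1 → 2 H
  atom 10 (O): bond orders sum to 2 → 0 H
  atom 18 (N): bond orders sum to 1 → 2 H
  atom 21 (N): bond orders sum to 1 → 2 H
  atom 22 (O): bond orders sum to 2 → 0 H
Lipinski HBD = 6.
Acceptors: N atoms = 3, O atoms = 4 → HBA = 7.

6, 7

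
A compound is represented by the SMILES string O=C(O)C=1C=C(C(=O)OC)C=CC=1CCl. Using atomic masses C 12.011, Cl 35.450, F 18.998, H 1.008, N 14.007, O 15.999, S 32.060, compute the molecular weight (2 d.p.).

First, the molecular formula is C10H9ClO4 (counting implicit H from valence).
  C: 10 × 12.011 = 120.110
  Cl: 1 × 35.450 = 35.450
  H: 9 × 1.008 = 9.072
  O: 4 × 15.999 = 63.996
Sum: 10×12.011 + 1×35.450 + 9×1.008 + 4×15.999 = 228.628 → 228.63 g/mol.

228.63 g/mol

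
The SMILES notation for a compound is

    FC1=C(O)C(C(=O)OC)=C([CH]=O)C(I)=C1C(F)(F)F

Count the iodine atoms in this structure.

Scan the SMILES for I atoms (remember two-letter symbols like Cl and Br are single atoms).
Iodine count: 1.

1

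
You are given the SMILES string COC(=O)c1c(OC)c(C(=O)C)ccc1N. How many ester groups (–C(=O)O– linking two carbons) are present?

1

The ester motif appears at heavy-atom position 3 in the SMILES.
Other groups present: 1 ether, 1 ketone, 1 primary amine.
Ester count: 1.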